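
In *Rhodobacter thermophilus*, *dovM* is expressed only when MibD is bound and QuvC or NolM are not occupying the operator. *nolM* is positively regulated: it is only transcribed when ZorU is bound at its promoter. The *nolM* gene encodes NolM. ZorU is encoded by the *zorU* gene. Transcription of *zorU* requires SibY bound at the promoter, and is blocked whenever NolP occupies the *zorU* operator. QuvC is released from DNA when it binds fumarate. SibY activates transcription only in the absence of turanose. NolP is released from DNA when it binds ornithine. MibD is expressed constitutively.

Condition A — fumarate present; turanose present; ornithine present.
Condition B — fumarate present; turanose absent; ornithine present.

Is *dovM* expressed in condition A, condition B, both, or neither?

A only

Condition A:
MibD is produced constitutively and is active.
Fumarate is present, so QuvC is inactive.
Turanose is present, so SibY is inactive.
Ornithine is present, so NolP is inactive.
Required activator SibY is absent, so *zorU* is not transcribed.
So ZorU is not produced.
Required activator ZorU is absent, so *nolM* is not transcribed.
So NolM is not produced.
No repressor is bound and MibD is active, so *dovM* is transcribed.
→ *dovM* is ON in A.
Condition B:
MibD is produced constitutively and is active.
Fumarate is present, so QuvC is inactive.
Turanose is absent, so SibY is active.
Ornithine is present, so NolP is inactive.
No repressor is bound and SibY is active, so *zorU* is transcribed.
So ZorU is produced and active.
No repressor is bound and ZorU is active, so *nolM* is transcribed.
So NolM is produced and active.
With repressor NolM bound, *dovM* is not transcribed.
→ *dovM* is OFF in B.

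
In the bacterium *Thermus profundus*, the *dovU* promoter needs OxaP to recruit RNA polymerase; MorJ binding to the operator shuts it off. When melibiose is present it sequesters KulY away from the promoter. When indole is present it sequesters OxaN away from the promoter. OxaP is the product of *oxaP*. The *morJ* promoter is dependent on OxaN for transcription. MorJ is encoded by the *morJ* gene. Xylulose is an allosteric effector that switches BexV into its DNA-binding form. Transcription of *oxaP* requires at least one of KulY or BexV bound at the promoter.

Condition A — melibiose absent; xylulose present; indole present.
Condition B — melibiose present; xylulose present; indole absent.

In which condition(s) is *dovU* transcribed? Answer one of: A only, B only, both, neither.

Condition A:
Melibiose is absent, so KulY is active.
Xylulose is present, so BexV is active.
Activator KulY is present, so *oxaP* is transcribed.
So OxaP is produced and active.
Indole is present, so OxaN is inactive.
Required activator OxaN is absent, so *morJ* is not transcribed.
So MorJ is not produced.
No repressor is bound and OxaP is active, so *dovU* is transcribed.
→ *dovU* is ON in A.
Condition B:
Melibiose is present, so KulY is inactive.
Xylulose is present, so BexV is active.
Activator BexV is present, so *oxaP* is transcribed.
So OxaP is produced and active.
Indole is absent, so OxaN is active.
No repressor is bound and OxaN is active, so *morJ* is transcribed.
So MorJ is produced and active.
With repressor MorJ bound, *dovU* is not transcribed.
→ *dovU* is OFF in B.

A only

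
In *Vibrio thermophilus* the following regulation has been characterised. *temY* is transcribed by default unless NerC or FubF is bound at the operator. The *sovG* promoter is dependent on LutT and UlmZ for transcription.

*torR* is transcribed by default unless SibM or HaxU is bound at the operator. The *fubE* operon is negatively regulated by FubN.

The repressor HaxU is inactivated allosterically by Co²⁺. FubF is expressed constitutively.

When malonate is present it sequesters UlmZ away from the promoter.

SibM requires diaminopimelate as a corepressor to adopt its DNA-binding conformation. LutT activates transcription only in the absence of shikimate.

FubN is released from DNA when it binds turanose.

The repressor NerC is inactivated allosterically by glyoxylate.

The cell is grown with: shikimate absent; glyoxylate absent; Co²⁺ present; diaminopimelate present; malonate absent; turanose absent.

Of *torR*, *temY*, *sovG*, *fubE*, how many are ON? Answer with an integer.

1

Diaminopimelate is present, so SibM is active.
Co²⁺ is present, so HaxU is inactive.
With repressor SibM bound, *torR* is not transcribed.
→ *torR* is OFF.
Glyoxylate is absent, so NerC is active.
FubF is produced constitutively and is active.
With repressor NerC bound, *temY* is not transcribed.
→ *temY* is OFF.
Shikimate is absent, so LutT is active.
Malonate is absent, so UlmZ is active.
No repressor is bound and LutT and UlmZ are active, so *sovG* is transcribed.
→ *sovG* is ON.
Turanose is absent, so FubN is active.
With repressor FubN bound, *fubE* is not transcribed.
→ *fubE* is OFF.
1 of the 4 genes is transcribed.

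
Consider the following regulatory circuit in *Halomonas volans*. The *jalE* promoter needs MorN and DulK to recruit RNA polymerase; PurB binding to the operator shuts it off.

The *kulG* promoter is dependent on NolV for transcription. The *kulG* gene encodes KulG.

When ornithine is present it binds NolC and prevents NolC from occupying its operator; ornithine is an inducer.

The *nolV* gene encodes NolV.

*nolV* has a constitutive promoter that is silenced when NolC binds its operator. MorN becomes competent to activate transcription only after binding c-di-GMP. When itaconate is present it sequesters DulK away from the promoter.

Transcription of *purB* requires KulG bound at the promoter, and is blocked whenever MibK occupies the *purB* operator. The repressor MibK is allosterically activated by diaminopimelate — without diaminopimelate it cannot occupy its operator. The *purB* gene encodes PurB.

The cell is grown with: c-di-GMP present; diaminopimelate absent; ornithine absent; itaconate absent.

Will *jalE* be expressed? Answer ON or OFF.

c-di-GMP is present, so MorN is active.
Ornithine is absent, so NolC is active.
With repressor NolC bound, *nolV* is not transcribed.
So NolV is not produced.
Required activator NolV is absent, so *kulG* is not transcribed.
So KulG is not produced.
Diaminopimelate is absent, so MibK is inactive.
Required activator KulG is absent, so *purB* is not transcribed.
So PurB is not produced.
Itaconate is absent, so DulK is active.
No repressor is bound and MorN and DulK are active, so *jalE* is transcribed.

ON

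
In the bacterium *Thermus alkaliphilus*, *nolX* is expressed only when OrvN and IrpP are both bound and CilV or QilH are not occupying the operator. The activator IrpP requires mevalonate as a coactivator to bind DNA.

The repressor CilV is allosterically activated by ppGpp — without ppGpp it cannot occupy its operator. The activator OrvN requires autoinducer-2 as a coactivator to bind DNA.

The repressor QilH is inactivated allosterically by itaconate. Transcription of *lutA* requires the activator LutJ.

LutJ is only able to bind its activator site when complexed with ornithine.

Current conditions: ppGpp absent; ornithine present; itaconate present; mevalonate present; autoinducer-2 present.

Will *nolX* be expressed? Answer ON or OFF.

ON

Autoinducer-2 is present, so OrvN is active.
ppGpp is absent, so CilV is inactive.
Mevalonate is present, so IrpP is active.
Itaconate is present, so QilH is inactive.
No repressor is bound and OrvN and IrpP are active, so *nolX* is transcribed.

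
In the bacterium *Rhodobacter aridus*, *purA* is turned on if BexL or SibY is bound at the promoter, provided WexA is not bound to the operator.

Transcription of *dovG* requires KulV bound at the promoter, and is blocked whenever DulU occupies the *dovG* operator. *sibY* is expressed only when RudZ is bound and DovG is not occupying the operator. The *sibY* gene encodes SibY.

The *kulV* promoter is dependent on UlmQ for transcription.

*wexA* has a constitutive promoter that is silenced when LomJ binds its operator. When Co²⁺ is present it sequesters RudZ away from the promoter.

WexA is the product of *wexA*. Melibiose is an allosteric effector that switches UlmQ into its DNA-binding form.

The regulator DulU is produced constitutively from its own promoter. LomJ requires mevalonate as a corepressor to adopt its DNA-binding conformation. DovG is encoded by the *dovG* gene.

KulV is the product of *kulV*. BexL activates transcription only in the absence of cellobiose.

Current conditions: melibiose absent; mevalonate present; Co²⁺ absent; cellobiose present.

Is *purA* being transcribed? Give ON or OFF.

ON

Mevalonate is present, so LomJ is active.
With repressor LomJ bound, *wexA* is not transcribed.
So WexA is not produced.
Cellobiose is present, so BexL is inactive.
Co²⁺ is absent, so RudZ is active.
Melibiose is absent, so UlmQ is inactive.
Required activator UlmQ is absent, so *kulV* is not transcribed.
So KulV is not produced.
DulU is produced constitutively and is active.
With repressor DulU bound, *dovG* is not transcribed.
So DovG is not produced.
No repressor is bound and RudZ is active, so *sibY* is transcribed.
So SibY is produced and active.
Activator SibY is present, so *purA* is transcribed.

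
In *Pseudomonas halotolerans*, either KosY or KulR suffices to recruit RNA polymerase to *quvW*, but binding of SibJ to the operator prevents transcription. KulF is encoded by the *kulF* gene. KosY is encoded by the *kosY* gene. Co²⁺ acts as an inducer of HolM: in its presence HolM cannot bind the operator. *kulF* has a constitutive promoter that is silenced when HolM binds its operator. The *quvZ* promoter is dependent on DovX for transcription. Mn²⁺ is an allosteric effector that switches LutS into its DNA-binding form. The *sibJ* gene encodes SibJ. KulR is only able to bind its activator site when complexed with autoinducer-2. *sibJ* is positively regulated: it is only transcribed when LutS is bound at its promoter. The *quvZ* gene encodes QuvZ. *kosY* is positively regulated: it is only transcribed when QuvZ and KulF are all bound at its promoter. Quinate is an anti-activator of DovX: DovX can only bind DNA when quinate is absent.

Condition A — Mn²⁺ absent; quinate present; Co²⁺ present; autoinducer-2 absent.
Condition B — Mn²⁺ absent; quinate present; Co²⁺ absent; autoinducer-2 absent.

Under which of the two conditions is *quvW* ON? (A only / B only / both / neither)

Condition A:
Mn²⁺ is absent, so LutS is inactive.
Required activator LutS is absent, so *sibJ* is not transcribed.
So SibJ is not produced.
Quinate is present, so DovX is inactive.
Required activator DovX is absent, so *quvZ* is not transcribed.
So QuvZ is not produced.
Co²⁺ is present, so HolM is inactive.
With no repressor bound, *kulF* is transcribed.
So KulF is produced and active.
Required activator QuvZ is absent, so *kosY* is not transcribed.
So KosY is not produced.
Autoinducer-2 is absent, so KulR is inactive.
No activator is available at the *quvW* promoter, so *quvW* is not transcribed.
→ *quvW* is OFF in A.
Condition B:
Mn²⁺ is absent, so LutS is inactive.
Required activator LutS is absent, so *sibJ* is not transcribed.
So SibJ is not produced.
Quinate is present, so DovX is inactive.
Required activator DovX is absent, so *quvZ* is not transcribed.
So QuvZ is not produced.
Co²⁺ is absent, so HolM is active.
With repressor HolM bound, *kulF* is not transcribed.
So KulF is not produced.
Required activator QuvZ is absent, so *kosY* is not transcribed.
So KosY is not produced.
Autoinducer-2 is absent, so KulR is inactive.
No activator is available at the *quvW* promoter, so *quvW* is not transcribed.
→ *quvW* is OFF in B.

neither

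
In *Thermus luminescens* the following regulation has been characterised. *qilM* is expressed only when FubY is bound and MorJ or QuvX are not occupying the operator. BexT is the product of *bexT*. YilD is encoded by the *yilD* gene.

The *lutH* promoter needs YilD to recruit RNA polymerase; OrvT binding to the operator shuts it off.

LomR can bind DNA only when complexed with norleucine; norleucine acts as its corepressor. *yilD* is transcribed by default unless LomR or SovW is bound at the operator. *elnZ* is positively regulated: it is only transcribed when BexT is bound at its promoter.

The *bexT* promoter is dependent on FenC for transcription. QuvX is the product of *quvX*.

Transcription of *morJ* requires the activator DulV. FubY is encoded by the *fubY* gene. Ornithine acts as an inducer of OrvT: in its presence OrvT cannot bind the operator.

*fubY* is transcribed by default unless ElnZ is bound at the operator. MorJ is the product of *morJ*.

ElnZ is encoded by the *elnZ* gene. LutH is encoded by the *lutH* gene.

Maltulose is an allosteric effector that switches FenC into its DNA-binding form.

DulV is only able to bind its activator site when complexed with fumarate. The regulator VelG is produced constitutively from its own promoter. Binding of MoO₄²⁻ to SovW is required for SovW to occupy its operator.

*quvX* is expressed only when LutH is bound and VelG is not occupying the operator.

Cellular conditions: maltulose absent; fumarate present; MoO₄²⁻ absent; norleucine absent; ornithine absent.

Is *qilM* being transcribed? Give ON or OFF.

Fumarate is present, so DulV is active.
No repressor is bound and DulV is active, so *morJ* is transcribed.
So MorJ is produced and active.
Maltulose is absent, so FenC is inactive.
Required activator FenC is absent, so *bexT* is not transcribed.
So BexT is not produced.
Required activator BexT is absent, so *elnZ* is not transcribed.
So ElnZ is not produced.
With no repressor bound, *fubY* is transcribed.
So FubY is produced and active.
VelG is produced constitutively and is active.
Norleucine is absent, so LomR is inactive.
MoO₄²⁻ is absent, so SovW is inactive.
With no repressor bound, *yilD* is transcribed.
So YilD is produced and active.
Ornithine is absent, so OrvT is active.
With repressor OrvT bound, *lutH* is not transcribed.
So LutH is not produced.
With repressor VelG bound, *quvX* is not transcribed.
So QuvX is not produced.
With repressor MorJ bound, *qilM* is not transcribed.

OFF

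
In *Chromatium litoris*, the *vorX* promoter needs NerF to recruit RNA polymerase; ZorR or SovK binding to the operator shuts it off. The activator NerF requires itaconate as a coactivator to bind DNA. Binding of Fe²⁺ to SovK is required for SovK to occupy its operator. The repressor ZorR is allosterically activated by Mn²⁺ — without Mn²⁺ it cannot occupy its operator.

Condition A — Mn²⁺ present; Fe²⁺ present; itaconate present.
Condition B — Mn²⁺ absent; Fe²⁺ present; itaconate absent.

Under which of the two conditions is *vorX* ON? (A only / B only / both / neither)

Condition A:
Mn²⁺ is present, so ZorR is active.
Fe²⁺ is present, so SovK is active.
Itaconate is present, so NerF is active.
With repressor ZorR bound, *vorX* is not transcribed.
→ *vorX* is OFF in A.
Condition B:
Mn²⁺ is absent, so ZorR is inactive.
Fe²⁺ is present, so SovK is active.
Itaconate is absent, so NerF is inactive.
With repressor SovK bound, *vorX* is not transcribed.
→ *vorX* is OFF in B.

neither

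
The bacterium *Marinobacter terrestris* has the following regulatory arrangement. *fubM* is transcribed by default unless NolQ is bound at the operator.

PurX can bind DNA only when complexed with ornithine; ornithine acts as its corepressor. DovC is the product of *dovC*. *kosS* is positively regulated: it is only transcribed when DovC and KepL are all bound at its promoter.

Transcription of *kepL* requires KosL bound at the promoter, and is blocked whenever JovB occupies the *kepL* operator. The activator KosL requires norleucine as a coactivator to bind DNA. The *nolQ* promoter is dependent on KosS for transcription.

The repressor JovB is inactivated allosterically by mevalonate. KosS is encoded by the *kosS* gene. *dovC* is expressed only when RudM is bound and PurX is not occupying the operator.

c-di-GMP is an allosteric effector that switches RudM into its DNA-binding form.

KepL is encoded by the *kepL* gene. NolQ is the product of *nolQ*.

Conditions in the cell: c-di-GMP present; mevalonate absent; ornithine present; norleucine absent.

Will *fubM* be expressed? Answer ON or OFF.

ON

c-di-GMP is present, so RudM is active.
Ornithine is present, so PurX is active.
With repressor PurX bound, *dovC* is not transcribed.
So DovC is not produced.
Norleucine is absent, so KosL is inactive.
Mevalonate is absent, so JovB is active.
With repressor JovB bound, *kepL* is not transcribed.
So KepL is not produced.
Required activator DovC is absent, so *kosS* is not transcribed.
So KosS is not produced.
Required activator KosS is absent, so *nolQ* is not transcribed.
So NolQ is not produced.
With no repressor bound, *fubM* is transcribed.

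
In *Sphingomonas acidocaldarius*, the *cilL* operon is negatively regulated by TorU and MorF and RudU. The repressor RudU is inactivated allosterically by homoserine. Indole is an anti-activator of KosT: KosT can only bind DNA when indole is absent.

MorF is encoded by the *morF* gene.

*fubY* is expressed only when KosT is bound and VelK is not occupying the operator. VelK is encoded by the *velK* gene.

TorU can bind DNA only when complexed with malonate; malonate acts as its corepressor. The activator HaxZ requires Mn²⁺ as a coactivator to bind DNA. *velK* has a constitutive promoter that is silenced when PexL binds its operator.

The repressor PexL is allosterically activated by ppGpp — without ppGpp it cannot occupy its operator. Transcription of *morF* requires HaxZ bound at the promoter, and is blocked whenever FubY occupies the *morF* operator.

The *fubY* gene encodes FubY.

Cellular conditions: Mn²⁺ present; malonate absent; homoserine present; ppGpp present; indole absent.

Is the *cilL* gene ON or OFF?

Malonate is absent, so TorU is inactive.
ppGpp is present, so PexL is active.
With repressor PexL bound, *velK* is not transcribed.
So VelK is not produced.
Indole is absent, so KosT is active.
No repressor is bound and KosT is active, so *fubY* is transcribed.
So FubY is produced and active.
Mn²⁺ is present, so HaxZ is active.
With repressor FubY bound, *morF* is not transcribed.
So MorF is not produced.
Homoserine is present, so RudU is inactive.
With no repressor bound, *cilL* is transcribed.

ON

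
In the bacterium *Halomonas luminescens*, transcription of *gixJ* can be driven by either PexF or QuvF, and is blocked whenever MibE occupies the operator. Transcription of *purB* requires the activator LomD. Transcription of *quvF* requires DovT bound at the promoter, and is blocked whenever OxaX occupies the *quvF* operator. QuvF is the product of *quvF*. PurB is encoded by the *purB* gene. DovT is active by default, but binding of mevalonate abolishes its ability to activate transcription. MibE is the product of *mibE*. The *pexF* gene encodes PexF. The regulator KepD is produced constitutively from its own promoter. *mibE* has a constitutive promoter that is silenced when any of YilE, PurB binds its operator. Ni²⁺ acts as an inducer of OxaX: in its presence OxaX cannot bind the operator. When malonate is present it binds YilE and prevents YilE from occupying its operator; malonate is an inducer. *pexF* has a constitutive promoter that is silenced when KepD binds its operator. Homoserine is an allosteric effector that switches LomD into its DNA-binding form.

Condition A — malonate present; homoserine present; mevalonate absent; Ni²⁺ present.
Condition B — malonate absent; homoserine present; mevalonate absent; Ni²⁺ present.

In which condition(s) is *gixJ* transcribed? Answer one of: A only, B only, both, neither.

Condition A:
Malonate is present, so YilE is inactive.
Homoserine is present, so LomD is active.
No repressor is bound and LomD is active, so *purB* is transcribed.
So PurB is produced and active.
With repressor PurB bound, *mibE* is not transcribed.
So MibE is not produced.
KepD is produced constitutively and is active.
With repressor KepD bound, *pexF* is not transcribed.
So PexF is not produced.
Mevalonate is absent, so DovT is active.
Ni²⁺ is present, so OxaX is inactive.
No repressor is bound and DovT is active, so *quvF* is transcribed.
So QuvF is produced and active.
Activator QuvF is present, so *gixJ* is transcribed.
→ *gixJ* is ON in A.
Condition B:
Malonate is absent, so YilE is active.
Homoserine is present, so LomD is active.
No repressor is bound and LomD is active, so *purB* is transcribed.
So PurB is produced and active.
With repressor YilE bound, *mibE* is not transcribed.
So MibE is not produced.
KepD is produced constitutively and is active.
With repressor KepD bound, *pexF* is not transcribed.
So PexF is not produced.
Mevalonate is absent, so DovT is active.
Ni²⁺ is present, so OxaX is inactive.
No repressor is bound and DovT is active, so *quvF* is transcribed.
So QuvF is produced and active.
Activator QuvF is present, so *gixJ* is transcribed.
→ *gixJ* is ON in B.

both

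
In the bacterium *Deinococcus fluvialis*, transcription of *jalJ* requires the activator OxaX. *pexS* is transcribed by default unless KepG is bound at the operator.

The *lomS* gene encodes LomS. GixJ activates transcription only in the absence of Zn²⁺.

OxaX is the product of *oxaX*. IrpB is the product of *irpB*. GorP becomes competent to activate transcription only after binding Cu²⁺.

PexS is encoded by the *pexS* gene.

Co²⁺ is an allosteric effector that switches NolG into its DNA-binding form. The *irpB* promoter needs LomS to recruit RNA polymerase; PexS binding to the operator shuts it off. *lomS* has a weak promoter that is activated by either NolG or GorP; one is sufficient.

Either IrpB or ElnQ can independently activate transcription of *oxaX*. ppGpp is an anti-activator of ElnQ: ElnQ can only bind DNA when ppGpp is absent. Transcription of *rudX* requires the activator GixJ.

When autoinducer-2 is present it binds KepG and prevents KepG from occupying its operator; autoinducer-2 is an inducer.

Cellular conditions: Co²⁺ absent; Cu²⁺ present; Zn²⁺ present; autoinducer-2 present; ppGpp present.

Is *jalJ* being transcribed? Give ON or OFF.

OFF

Co²⁺ is absent, so NolG is inactive.
Cu²⁺ is present, so GorP is active.
Activator GorP is present, so *lomS* is transcribed.
So LomS is produced and active.
Autoinducer-2 is present, so KepG is inactive.
With no repressor bound, *pexS* is transcribed.
So PexS is produced and active.
With repressor PexS bound, *irpB* is not transcribed.
So IrpB is not produced.
ppGpp is present, so ElnQ is inactive.
No activator is available at the *oxaX* promoter, so *oxaX* is not transcribed.
So OxaX is not produced.
Required activator OxaX is absent, so *jalJ* is not transcribed.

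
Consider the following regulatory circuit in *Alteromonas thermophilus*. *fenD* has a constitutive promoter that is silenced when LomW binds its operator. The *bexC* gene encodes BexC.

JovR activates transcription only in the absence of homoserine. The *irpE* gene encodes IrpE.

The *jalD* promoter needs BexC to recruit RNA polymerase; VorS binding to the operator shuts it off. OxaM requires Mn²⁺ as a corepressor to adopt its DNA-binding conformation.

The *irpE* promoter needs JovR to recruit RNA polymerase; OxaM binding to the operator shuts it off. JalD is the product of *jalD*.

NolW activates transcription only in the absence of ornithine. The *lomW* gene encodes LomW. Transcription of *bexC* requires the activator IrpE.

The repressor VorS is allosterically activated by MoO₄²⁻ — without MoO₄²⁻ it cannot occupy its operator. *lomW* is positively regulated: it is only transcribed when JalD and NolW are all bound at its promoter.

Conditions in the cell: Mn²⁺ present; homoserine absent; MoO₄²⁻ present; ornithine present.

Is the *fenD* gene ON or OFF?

Mn²⁺ is present, so OxaM is active.
Homoserine is absent, so JovR is active.
With repressor OxaM bound, *irpE* is not transcribed.
So IrpE is not produced.
Required activator IrpE is absent, so *bexC* is not transcribed.
So BexC is not produced.
MoO₄²⁻ is present, so VorS is active.
With repressor VorS bound, *jalD* is not transcribed.
So JalD is not produced.
Ornithine is present, so NolW is inactive.
Required activator JalD is absent, so *lomW* is not transcribed.
So LomW is not produced.
With no repressor bound, *fenD* is transcribed.

ON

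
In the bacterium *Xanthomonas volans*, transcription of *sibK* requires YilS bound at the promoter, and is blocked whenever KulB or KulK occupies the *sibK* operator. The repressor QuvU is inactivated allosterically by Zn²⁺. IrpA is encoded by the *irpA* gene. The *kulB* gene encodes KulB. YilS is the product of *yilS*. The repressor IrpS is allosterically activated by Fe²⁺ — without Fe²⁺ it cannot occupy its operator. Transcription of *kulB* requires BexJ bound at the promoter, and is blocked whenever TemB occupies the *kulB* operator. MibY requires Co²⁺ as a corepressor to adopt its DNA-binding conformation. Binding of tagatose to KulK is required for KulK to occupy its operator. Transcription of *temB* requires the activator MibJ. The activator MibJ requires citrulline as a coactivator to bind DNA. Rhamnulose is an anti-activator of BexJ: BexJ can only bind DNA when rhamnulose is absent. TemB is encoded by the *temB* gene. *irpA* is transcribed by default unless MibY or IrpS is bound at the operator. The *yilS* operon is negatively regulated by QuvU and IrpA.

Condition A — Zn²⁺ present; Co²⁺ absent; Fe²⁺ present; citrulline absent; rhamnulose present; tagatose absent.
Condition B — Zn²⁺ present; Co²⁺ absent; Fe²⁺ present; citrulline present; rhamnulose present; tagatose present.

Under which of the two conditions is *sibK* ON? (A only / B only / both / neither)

Condition A:
Zn²⁺ is present, so QuvU is inactive.
Co²⁺ is absent, so MibY is inactive.
Fe²⁺ is present, so IrpS is active.
With repressor IrpS bound, *irpA* is not transcribed.
So IrpA is not produced.
With no repressor bound, *yilS* is transcribed.
So YilS is produced and active.
Citrulline is absent, so MibJ is inactive.
Required activator MibJ is absent, so *temB* is not transcribed.
So TemB is not produced.
Rhamnulose is present, so BexJ is inactive.
Required activator BexJ is absent, so *kulB* is not transcribed.
So KulB is not produced.
Tagatose is absent, so KulK is inactive.
No repressor is bound and YilS is active, so *sibK* is transcribed.
→ *sibK* is ON in A.
Condition B:
Zn²⁺ is present, so QuvU is inactive.
Co²⁺ is absent, so MibY is inactive.
Fe²⁺ is present, so IrpS is active.
With repressor IrpS bound, *irpA* is not transcribed.
So IrpA is not produced.
With no repressor bound, *yilS* is transcribed.
So YilS is produced and active.
Citrulline is present, so MibJ is active.
No repressor is bound and MibJ is active, so *temB* is transcribed.
So TemB is produced and active.
Rhamnulose is present, so BexJ is inactive.
With repressor TemB bound, *kulB* is not transcribed.
So KulB is not produced.
Tagatose is present, so KulK is active.
With repressor KulK bound, *sibK* is not transcribed.
→ *sibK* is OFF in B.

A only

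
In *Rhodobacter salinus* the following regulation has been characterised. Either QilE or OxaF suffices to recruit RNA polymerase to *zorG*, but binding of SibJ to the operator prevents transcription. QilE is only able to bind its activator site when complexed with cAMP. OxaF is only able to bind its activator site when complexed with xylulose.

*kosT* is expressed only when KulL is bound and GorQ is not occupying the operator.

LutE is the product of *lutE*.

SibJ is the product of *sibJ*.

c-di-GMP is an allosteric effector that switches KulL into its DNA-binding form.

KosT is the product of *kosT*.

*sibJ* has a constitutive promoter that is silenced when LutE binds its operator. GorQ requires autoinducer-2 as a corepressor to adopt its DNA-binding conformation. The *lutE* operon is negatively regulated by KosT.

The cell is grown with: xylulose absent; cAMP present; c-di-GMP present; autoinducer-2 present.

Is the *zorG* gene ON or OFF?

cAMP is present, so QilE is active.
Xylulose is absent, so OxaF is inactive.
Autoinducer-2 is present, so GorQ is active.
c-di-GMP is present, so KulL is active.
With repressor GorQ bound, *kosT* is not transcribed.
So KosT is not produced.
With no repressor bound, *lutE* is transcribed.
So LutE is produced and active.
With repressor LutE bound, *sibJ* is not transcribed.
So SibJ is not produced.
Activator QilE is present, so *zorG* is transcribed.

ON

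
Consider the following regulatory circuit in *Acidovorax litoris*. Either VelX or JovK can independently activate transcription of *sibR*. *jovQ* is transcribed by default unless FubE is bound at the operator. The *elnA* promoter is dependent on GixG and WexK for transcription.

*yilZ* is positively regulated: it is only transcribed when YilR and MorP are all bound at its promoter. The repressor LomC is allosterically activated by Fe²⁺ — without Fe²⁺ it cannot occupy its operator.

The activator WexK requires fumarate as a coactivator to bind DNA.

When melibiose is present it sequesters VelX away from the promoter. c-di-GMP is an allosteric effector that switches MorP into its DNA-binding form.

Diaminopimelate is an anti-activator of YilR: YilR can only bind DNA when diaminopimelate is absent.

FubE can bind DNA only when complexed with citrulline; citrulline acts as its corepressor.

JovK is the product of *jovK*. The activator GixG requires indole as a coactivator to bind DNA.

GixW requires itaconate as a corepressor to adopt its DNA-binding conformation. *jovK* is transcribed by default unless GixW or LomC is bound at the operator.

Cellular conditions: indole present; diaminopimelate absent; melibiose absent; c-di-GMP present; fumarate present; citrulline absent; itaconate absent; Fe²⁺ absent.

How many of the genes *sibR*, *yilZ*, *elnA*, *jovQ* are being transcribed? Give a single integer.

4

Melibiose is absent, so VelX is active.
Itaconate is absent, so GixW is inactive.
Fe²⁺ is absent, so LomC is inactive.
With no repressor bound, *jovK* is transcribed.
So JovK is produced and active.
Activator VelX is present, so *sibR* is transcribed.
→ *sibR* is ON.
Diaminopimelate is absent, so YilR is active.
c-di-GMP is present, so MorP is active.
No repressor is bound and YilR and MorP are active, so *yilZ* is transcribed.
→ *yilZ* is ON.
Indole is present, so GixG is active.
Fumarate is present, so WexK is active.
No repressor is bound and GixG and WexK are active, so *elnA* is transcribed.
→ *elnA* is ON.
Citrulline is absent, so FubE is inactive.
With no repressor bound, *jovQ* is transcribed.
→ *jovQ* is ON.
4 of the 4 genes are transcribed.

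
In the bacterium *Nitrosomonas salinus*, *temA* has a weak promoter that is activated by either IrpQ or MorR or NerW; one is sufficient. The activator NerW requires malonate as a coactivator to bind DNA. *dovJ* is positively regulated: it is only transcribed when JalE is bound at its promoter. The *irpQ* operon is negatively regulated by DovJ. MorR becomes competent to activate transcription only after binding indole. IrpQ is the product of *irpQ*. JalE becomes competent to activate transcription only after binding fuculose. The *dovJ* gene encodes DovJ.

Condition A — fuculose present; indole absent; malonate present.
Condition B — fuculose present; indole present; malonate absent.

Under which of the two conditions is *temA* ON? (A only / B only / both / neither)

Condition A:
Fuculose is present, so JalE is active.
No repressor is bound and JalE is active, so *dovJ* is transcribed.
So DovJ is produced and active.
With repressor DovJ bound, *irpQ* is not transcribed.
So IrpQ is not produced.
Indole is absent, so MorR is inactive.
Malonate is present, so NerW is active.
Activator NerW is present, so *temA* is transcribed.
→ *temA* is ON in A.
Condition B:
Fuculose is present, so JalE is active.
No repressor is bound and JalE is active, so *dovJ* is transcribed.
So DovJ is produced and active.
With repressor DovJ bound, *irpQ* is not transcribed.
So IrpQ is not produced.
Indole is present, so MorR is active.
Malonate is absent, so NerW is inactive.
Activator MorR is present, so *temA* is transcribed.
→ *temA* is ON in B.

both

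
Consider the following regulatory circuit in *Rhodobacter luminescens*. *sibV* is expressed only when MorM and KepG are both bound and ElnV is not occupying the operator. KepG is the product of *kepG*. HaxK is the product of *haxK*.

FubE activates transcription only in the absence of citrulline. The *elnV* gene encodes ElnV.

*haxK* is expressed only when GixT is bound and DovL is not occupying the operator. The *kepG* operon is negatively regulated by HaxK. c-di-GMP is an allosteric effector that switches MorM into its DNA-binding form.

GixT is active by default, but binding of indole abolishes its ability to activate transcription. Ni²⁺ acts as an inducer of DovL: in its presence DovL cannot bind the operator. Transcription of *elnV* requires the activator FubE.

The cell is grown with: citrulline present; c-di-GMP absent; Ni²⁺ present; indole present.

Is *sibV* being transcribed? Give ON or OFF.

OFF

Citrulline is present, so FubE is inactive.
Required activator FubE is absent, so *elnV* is not transcribed.
So ElnV is not produced.
c-di-GMP is absent, so MorM is inactive.
Ni²⁺ is present, so DovL is inactive.
Indole is present, so GixT is inactive.
Required activator GixT is absent, so *haxK* is not transcribed.
So HaxK is not produced.
With no repressor bound, *kepG* is transcribed.
So KepG is produced and active.
Required activator MorM is absent, so *sibV* is not transcribed.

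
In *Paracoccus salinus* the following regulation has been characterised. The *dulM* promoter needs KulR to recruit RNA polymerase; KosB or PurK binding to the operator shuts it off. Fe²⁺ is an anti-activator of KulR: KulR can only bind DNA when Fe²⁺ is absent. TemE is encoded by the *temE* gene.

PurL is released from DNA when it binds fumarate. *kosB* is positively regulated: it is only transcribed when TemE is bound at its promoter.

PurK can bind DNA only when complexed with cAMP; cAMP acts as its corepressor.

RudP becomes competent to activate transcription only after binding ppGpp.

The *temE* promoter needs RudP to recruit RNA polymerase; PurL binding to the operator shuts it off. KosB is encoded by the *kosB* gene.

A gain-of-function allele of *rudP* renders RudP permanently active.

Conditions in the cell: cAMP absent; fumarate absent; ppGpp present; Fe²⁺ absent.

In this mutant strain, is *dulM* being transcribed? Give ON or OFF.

ON

Fumarate is absent, so PurL is active.
RudP is constitutively active in this strain.
With repressor PurL bound, *temE* is not transcribed.
So TemE is not produced.
Required activator TemE is absent, so *kosB* is not transcribed.
So KosB is not produced.
Fe²⁺ is absent, so KulR is active.
cAMP is absent, so PurK is inactive.
No repressor is bound and KulR is active, so *dulM* is transcribed.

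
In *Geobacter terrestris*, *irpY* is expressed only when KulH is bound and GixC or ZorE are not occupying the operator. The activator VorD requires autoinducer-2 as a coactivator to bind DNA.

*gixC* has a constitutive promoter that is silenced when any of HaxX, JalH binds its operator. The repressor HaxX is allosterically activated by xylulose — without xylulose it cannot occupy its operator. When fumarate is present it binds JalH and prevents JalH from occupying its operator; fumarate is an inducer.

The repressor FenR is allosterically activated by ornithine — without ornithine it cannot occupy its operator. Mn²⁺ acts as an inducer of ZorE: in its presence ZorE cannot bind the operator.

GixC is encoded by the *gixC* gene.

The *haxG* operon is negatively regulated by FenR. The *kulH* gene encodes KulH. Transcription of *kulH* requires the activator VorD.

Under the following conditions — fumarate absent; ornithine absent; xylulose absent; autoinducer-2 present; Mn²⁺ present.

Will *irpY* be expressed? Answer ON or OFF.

ON

Autoinducer-2 is present, so VorD is active.
No repressor is bound and VorD is active, so *kulH* is transcribed.
So KulH is produced and active.
Xylulose is absent, so HaxX is inactive.
Fumarate is absent, so JalH is active.
With repressor JalH bound, *gixC* is not transcribed.
So GixC is not produced.
Mn²⁺ is present, so ZorE is inactive.
No repressor is bound and KulH is active, so *irpY* is transcribed.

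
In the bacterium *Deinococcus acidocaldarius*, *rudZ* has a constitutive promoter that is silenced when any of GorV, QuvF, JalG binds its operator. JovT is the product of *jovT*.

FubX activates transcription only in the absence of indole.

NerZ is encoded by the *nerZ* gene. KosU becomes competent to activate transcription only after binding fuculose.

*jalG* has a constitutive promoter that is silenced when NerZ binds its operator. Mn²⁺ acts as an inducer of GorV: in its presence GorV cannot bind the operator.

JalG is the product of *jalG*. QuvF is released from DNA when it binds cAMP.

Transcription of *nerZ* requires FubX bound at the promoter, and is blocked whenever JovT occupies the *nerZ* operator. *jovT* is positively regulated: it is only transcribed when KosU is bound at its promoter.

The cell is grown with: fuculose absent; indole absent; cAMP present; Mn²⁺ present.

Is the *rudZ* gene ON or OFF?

Mn²⁺ is present, so GorV is inactive.
cAMP is present, so QuvF is inactive.
Indole is absent, so FubX is active.
Fuculose is absent, so KosU is inactive.
Required activator KosU is absent, so *jovT* is not transcribed.
So JovT is not produced.
No repressor is bound and FubX is active, so *nerZ* is transcribed.
So NerZ is produced and active.
With repressor NerZ bound, *jalG* is not transcribed.
So JalG is not produced.
With no repressor bound, *rudZ* is transcribed.

ON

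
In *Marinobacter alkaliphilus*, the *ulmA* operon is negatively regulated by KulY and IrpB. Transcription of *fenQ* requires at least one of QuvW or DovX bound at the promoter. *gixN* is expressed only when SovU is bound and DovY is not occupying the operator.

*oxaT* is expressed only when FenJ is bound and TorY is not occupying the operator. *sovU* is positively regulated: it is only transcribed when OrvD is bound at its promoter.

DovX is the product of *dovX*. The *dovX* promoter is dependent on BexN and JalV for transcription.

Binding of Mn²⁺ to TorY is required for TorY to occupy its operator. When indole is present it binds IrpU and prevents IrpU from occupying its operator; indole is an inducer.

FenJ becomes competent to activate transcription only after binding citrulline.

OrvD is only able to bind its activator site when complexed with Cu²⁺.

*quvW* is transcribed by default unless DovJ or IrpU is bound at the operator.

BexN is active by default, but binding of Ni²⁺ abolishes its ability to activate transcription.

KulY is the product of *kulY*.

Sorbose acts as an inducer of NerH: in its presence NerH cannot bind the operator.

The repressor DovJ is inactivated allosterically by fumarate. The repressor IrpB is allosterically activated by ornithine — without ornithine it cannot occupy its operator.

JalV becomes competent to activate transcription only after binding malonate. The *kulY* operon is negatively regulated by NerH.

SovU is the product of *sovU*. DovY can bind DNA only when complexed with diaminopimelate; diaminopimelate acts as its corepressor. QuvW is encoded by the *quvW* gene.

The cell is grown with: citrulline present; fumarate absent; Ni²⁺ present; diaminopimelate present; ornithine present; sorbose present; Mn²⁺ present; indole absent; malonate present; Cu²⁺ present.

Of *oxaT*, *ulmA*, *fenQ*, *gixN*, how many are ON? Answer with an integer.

0

Citrulline is present, so FenJ is active.
Mn²⁺ is present, so TorY is active.
With repressor TorY bound, *oxaT* is not transcribed.
→ *oxaT* is OFF.
Sorbose is present, so NerH is inactive.
With no repressor bound, *kulY* is transcribed.
So KulY is produced and active.
Ornithine is present, so IrpB is active.
With repressor KulY bound, *ulmA* is not transcribed.
→ *ulmA* is OFF.
Fumarate is absent, so DovJ is active.
Indole is absent, so IrpU is active.
With repressor DovJ bound, *quvW* is not transcribed.
So QuvW is not produced.
Ni²⁺ is present, so BexN is inactive.
Malonate is present, so JalV is active.
Required activator BexN is absent, so *dovX* is not transcribed.
So DovX is not produced.
No activator is available at the *fenQ* promoter, so *fenQ* is not transcribed.
→ *fenQ* is OFF.
Cu²⁺ is present, so OrvD is active.
No repressor is bound and OrvD is active, so *sovU* is transcribed.
So SovU is produced and active.
Diaminopimelate is present, so DovY is active.
With repressor DovY bound, *gixN* is not transcribed.
→ *gixN* is OFF.
0 of the 4 genes are transcribed.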